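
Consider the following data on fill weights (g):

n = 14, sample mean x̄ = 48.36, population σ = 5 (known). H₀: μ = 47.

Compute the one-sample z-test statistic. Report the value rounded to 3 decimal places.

SE = σ/√n = 5/√14 = 1.3363
z = (x̄−μ₀)/SE = (48.36−47)/1.3363 = 1.0177

test statistic = 1.018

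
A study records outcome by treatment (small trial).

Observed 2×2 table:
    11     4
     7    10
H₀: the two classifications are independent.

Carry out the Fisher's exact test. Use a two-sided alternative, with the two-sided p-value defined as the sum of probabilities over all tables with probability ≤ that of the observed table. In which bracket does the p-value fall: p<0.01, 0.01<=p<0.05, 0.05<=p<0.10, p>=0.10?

Margins: r₁=15, r₂=17, c₁=18, c₂=14, n=32
p_obs = C(15,11)·C(17,7)/C(32,18); sum pmf over tables with pmf ≤ p_obs
p-value (two-sided) = 0.08697
→ bracket: 0.05<=p<0.10

p-value bracket: 0.05<=p<0.10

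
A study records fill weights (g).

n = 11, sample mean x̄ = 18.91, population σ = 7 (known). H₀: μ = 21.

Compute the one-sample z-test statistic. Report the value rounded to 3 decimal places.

SE = σ/√n = 7/√11 = 2.1106
z = (x̄−μ₀)/SE = (18.91−21)/2.1106 = -0.9902

test statistic = -0.990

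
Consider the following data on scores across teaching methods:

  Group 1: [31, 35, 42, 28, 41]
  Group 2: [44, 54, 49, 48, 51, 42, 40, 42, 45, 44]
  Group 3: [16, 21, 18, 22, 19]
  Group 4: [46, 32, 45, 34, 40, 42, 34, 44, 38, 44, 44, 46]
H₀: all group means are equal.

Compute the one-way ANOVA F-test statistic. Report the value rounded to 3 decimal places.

test statistic = 37.075

Group means [35.40, 45.90, 19.20, 40.75], grand mean 38.156
SSB = Σnᵢ(x̄ᵢ−x̄)² = 2515.069; SSW = ΣΣ(x−x̄ᵢ)² = 633.150
MSB = 2515.069/3 = 838.3562; MSW = 633.150/28 = 22.6125
F = MSB/MSW = 37.0749
df = (3, 28)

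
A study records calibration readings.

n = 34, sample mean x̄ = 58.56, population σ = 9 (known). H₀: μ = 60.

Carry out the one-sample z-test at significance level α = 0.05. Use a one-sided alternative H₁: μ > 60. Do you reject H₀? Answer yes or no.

SE = σ/√n = 9/√34 = 1.5435
z = (x̄−μ₀)/SE = (58.56−60)/1.5435 = -0.9330
p-value (one-sided, H₁ greater) = 0.82458
At α=0.05: p ≥ α → fail to reject H₀

reject H₀: no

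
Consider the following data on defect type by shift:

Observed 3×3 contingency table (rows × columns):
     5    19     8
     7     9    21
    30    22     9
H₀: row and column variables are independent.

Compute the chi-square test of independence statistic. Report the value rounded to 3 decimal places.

test statistic = 29.997

Row totals [32, 37, 61], col totals [42, 50, 38], n=130
χ² = (5−10.34)²/10.34 + (19−12.31)²/12.31 + (8−9.35)²/9.35 + (7−11.95)²/11.95 + (9−14.23)²/14.23 + (21−10.82)²/10.82 + (30−19.71)²/19.71 + (22−23.46)²/23.46 + (9−17.83)²/17.83 = 29.9974
df = 4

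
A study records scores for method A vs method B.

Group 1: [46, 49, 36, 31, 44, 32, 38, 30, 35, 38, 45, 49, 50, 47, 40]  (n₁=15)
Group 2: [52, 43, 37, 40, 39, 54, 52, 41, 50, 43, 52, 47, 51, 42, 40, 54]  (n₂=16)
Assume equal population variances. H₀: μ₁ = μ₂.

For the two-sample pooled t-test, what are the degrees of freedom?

df = n₁ + n₂ − 2 = 15 + 16 − 2 = 29

degrees of freedom = 29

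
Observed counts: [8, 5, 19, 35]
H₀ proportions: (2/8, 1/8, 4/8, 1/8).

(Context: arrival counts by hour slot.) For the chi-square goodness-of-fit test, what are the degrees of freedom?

degrees of freedom = 3

df = k − 1 = 4 − 1 = 3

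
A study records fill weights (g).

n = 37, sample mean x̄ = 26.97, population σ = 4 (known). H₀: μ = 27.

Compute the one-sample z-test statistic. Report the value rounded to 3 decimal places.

SE = σ/√n = 4/√37 = 0.6576
z = (x̄−μ₀)/SE = (26.97−27)/0.6576 = -0.0456

test statistic = -0.046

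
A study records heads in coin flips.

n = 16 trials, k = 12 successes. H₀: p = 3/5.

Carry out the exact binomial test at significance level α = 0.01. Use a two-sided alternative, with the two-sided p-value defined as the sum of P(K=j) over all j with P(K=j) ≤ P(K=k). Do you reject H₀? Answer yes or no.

Exact binomial: n=16, k=12, p₀=3/5=0.6000
P(X=j) = C(n,j)·p₀^j·(1−p₀)^(n−j); p = Σ P(X=j) over j with P(X=j) ≤ P(X=12)
p-value (two-sided) = 0.30884
At α=0.01: p ≥ α → fail to reject H₀

reject H₀: no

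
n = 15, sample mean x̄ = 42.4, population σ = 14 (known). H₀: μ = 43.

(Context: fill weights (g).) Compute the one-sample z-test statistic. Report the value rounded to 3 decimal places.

SE = σ/√n = 14/√15 = 3.6148
z = (x̄−μ₀)/SE = (42.4−43)/3.6148 = -0.1660

test statistic = -0.166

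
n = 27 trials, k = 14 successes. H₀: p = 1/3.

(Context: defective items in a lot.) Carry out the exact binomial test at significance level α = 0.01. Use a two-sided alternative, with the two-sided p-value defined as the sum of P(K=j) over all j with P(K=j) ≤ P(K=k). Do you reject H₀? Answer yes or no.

Exact binomial: n=27, k=14, p₀=1/3=0.3333
P(X=j) = C(n,j)·p₀^j·(1−p₀)^(n−j); p = Σ P(X=j) over j with P(X=j) ≤ P(X=14)
p-value (two-sided) = 0.06347
At α=0.01: p ≥ α → fail to reject H₀

reject H₀: no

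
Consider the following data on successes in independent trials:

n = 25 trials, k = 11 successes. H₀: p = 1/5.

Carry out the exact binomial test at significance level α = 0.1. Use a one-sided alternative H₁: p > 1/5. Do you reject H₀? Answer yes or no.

Exact binomial: n=25, k=11, p₀=1/5=0.2000
P(X≥11) from Σ C(n,i)·p₀^i·(1−p₀)^(n−i)
p-value (one-sided, H₁ greater) = 0.00555
At α=0.1: p < α → reject H₀

reject H₀: yes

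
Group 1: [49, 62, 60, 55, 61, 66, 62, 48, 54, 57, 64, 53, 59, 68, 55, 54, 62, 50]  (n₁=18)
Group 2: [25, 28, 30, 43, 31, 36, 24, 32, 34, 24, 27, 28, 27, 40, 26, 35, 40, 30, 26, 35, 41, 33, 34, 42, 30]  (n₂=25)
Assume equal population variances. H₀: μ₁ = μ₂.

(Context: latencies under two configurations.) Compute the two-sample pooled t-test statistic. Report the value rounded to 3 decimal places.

test statistic = 14.225

x̄₁=57.722, s₁=5.849, n₁=18
x̄₂=32.040, s₂=5.834, n₂=25
s_p² = [17·5.849² + 24·5.834²]/41 = 34.1115
SE = √(s_p²·(1/18+1/25)) = 1.8054
t = (57.722−32.040)/1.8054 = 14.2251
df = 41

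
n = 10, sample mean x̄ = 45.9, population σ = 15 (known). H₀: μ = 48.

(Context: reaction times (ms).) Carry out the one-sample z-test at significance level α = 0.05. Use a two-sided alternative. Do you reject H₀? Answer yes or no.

SE = σ/√n = 15/√10 = 4.7434
z = (x̄−μ₀)/SE = (45.9−48)/4.7434 = -0.4427
p-value (two-sided) = 0.65797
At α=0.05: p ≥ α → fail to reject H₀

reject H₀: no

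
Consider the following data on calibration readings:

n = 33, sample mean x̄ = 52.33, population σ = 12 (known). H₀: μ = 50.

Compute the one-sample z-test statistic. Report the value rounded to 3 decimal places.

test statistic = 1.115

SE = σ/√n = 12/√33 = 2.0889
z = (x̄−μ₀)/SE = (52.33−50)/2.0889 = 1.1154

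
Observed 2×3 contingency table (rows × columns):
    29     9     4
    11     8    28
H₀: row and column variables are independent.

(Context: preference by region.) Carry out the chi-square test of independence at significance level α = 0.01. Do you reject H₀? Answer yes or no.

Row totals [42, 47], col totals [40, 17, 32], n=89
χ² = (29−18.88)²/18.88 + (9−8.02)²/8.02 + (4−15.10)²/15.10 + (11−21.12)²/21.12 + (8−8.98)²/8.98 + (28−16.90)²/16.90 = 25.9599
df = 2
p-value (upper-tail) = 0.00000
At α=0.01: p < α → reject H₀

reject H₀: yes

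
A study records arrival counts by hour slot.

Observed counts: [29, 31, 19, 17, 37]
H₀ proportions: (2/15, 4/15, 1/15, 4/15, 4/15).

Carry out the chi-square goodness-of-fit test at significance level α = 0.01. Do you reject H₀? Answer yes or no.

reject H₀: yes

n = 133; E_i = n·p_i = [17.73, 35.47, 8.87, 35.47, 35.47]
χ² = (29−17.73)²/17.73 + (31−35.47)²/35.47 + (19−8.87)²/8.87 + (17−35.47)²/35.47 + (37−35.47)²/35.47 = 28.9831
df = 4
p-value (upper-tail) = 0.00001
At α=0.01: p < α → reject H₀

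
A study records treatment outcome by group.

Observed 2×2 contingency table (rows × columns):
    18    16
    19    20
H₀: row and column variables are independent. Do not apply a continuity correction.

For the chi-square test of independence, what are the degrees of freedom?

degrees of freedom = 1

df = (r−1)(c−1) = (2−1)·(2−1) = 1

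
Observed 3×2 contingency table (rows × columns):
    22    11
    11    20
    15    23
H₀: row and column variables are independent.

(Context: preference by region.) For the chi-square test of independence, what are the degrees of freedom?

degrees of freedom = 2

df = (r−1)(c−1) = (3−1)·(2−1) = 2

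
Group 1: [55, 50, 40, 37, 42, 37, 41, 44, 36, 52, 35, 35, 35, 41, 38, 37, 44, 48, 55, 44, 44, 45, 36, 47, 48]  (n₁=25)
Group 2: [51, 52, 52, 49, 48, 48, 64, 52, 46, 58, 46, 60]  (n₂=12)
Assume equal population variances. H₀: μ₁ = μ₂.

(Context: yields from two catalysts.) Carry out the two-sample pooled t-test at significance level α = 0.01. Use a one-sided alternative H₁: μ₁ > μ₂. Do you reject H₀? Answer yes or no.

reject H₀: no

x̄₁=42.640, s₁=6.224, n₁=25
x̄₂=52.167, s₂=5.702, n₂=12
s_p² = [24·6.224² + 11·5.702²]/35 = 36.7836
SE = √(s_p²·(1/25+1/12)) = 2.1299
t = (42.640−52.167)/2.1299 = -4.4727
df = 35
p-value (one-sided, H₁ greater) = 0.99996
At α=0.01: p ≥ α → fail to reject H₀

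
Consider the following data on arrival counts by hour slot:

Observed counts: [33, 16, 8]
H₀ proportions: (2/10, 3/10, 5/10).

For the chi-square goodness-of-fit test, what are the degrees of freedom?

df = k − 1 = 3 − 1 = 2

degrees of freedom = 2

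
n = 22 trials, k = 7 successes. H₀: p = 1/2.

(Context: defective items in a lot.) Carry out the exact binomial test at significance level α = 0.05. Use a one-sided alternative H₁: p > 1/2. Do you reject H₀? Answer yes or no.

reject H₀: no

Exact binomial: n=22, k=7, p₀=1/2=0.5000
P(X≥7) from Σ C(n,i)·p₀^i·(1−p₀)^(n−i)
p-value (one-sided, H₁ greater) = 0.97376
At α=0.05: p ≥ α → fail to reject H₀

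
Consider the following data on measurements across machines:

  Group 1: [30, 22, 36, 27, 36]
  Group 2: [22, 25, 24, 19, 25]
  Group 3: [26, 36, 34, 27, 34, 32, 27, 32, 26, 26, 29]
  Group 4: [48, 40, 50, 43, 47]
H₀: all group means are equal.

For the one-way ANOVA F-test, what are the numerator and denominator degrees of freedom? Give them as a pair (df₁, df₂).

degrees of freedom = [3, 22]

k = 4 groups, N = 26 total
df = (k−1, N−k) = (4−1, 26−4) = (3, 22)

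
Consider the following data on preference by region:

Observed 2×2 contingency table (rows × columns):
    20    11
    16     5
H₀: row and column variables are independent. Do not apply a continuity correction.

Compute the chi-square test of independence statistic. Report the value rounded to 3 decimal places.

Row totals [31, 21], col totals [36, 16], n=52
χ² = (20−21.46)²/21.46 + (11−9.54)²/9.54 + (16−14.54)²/14.54 + (5−6.46)²/6.46 = 0.8010
df = 1

test statistic = 0.801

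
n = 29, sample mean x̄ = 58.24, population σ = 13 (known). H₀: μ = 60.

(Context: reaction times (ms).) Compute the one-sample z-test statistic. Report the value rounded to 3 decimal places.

test statistic = -0.729

SE = σ/√n = 13/√29 = 2.4140
z = (x̄−μ₀)/SE = (58.24−60)/2.4140 = -0.7291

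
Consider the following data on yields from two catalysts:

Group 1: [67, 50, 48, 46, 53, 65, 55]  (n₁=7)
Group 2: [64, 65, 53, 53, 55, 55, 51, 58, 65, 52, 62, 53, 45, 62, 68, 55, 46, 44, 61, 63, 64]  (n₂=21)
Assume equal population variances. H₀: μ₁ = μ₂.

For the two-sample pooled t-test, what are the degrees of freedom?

degrees of freedom = 26

df = n₁ + n₂ − 2 = 7 + 21 − 2 = 26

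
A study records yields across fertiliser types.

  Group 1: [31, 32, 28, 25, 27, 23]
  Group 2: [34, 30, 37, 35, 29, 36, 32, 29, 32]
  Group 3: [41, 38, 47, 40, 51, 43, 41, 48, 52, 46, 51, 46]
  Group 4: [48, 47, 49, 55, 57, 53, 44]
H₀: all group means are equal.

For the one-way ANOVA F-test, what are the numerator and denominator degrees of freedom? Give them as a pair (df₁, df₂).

k = 4 groups, N = 34 total
df = (k−1, N−k) = (4−1, 34−4) = (3, 30)

degrees of freedom = [3, 30]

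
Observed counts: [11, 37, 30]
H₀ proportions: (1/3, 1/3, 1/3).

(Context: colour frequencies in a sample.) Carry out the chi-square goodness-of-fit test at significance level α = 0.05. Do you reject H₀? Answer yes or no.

n = 78; E_i = n·p_i = [26.00, 26.00, 26.00]
χ² = (11−26.00)²/26.00 + (37−26.00)²/26.00 + (30−26.00)²/26.00 = 13.9231
df = 2
p-value (upper-tail) = 0.00095
At α=0.05: p < α → reject H₀

reject H₀: yes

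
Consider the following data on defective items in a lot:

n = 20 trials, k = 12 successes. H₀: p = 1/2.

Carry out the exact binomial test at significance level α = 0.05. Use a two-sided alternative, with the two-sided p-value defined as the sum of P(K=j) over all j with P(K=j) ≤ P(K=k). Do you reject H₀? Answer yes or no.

Exact binomial: n=20, k=12, p₀=1/2=0.5000
P(X=j) = C(n,j)·p₀^j·(1−p₀)^(n−j); p = Σ P(X=j) over j with P(X=j) ≤ P(X=12)
p-value (two-sided) = 0.50344
At α=0.05: p ≥ α → fail to reject H₀

reject H₀: no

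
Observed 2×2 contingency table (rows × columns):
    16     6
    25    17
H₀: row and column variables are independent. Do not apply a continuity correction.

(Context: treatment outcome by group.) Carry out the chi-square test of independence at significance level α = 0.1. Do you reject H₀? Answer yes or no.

reject H₀: no

Row totals [22, 42], col totals [41, 23], n=64
χ² = (16−14.09)²/14.09 + (6−7.91)²/7.91 + (25−26.91)²/26.91 + (17−15.09)²/15.09 = 1.0932
df = 1
p-value (upper-tail) = 0.29575
At α=0.1: p ≥ α → fail to reject H₀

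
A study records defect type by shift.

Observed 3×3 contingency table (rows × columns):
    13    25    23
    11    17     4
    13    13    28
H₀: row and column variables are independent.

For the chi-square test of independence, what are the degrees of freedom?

df = (r−1)(c−1) = (3−1)·(3−1) = 4

degrees of freedom = 4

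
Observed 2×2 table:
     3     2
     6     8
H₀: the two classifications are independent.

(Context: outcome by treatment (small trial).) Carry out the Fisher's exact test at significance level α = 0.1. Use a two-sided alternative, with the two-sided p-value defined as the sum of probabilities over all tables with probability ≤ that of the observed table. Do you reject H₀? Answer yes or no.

Margins: r₁=5, r₂=14, c₁=9, c₂=10, n=19
p_obs = C(5,3)·C(14,6)/C(19,9); sum pmf over tables with pmf ≤ p_obs
p-value (two-sided) = 0.62848
At α=0.1: p ≥ α → fail to reject H₀

reject H₀: no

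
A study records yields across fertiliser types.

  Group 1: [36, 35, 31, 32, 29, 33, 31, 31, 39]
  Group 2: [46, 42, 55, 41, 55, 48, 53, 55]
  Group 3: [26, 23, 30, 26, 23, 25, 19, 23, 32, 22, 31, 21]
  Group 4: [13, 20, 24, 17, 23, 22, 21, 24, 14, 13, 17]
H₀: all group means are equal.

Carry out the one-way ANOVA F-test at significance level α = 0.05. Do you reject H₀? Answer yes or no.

reject H₀: yes

Group means [33.00, 49.38, 25.08, 18.91], grand mean 30.025
SSB = Σnᵢ(x̄ᵢ−x̄)² = 4727.274; SSW = ΣΣ(x−x̄ᵢ)² = 693.701
MSB = 4727.274/3 = 1575.7581; MSW = 693.701/36 = 19.2695
F = MSB/MSW = 81.7749
df = (3, 36)
p-value (upper-tail) = 0.00000
At α=0.05: p < α → reject H₀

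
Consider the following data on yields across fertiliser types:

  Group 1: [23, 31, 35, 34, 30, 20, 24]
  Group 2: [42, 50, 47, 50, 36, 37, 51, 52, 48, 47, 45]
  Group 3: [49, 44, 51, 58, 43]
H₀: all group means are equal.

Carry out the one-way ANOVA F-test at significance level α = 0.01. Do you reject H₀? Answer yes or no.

reject H₀: yes

Group means [28.14, 45.91, 49.00], grand mean 41.174
SSB = Σnᵢ(x̄ᵢ−x̄)² = 1741.538; SSW = ΣΣ(x−x̄ᵢ)² = 645.766
MSB = 1741.538/2 = 870.7691; MSW = 645.766/20 = 32.2883
F = MSB/MSW = 26.9686
df = (2, 20)
p-value (upper-tail) = 0.00000
At α=0.01: p < α → reject H₀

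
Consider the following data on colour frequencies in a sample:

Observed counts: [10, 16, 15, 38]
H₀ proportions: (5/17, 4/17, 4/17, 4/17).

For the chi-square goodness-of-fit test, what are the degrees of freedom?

degrees of freedom = 3

df = k − 1 = 4 − 1 = 3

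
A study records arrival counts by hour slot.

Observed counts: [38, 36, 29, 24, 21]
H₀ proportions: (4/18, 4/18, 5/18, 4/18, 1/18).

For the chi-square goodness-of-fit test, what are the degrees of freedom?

degrees of freedom = 4

df = k − 1 = 5 − 1 = 4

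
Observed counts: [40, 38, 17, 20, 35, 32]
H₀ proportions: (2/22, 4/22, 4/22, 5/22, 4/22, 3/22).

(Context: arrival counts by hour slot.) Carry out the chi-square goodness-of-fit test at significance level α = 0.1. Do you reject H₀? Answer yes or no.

reject H₀: yes

n = 182; E_i = n·p_i = [16.55, 33.09, 33.09, 41.36, 33.09, 24.82]
χ² = (40−16.55)²/16.55 + (38−33.09)²/33.09 + (17−33.09)²/33.09 + (20−41.36)²/41.36 + (35−33.09)²/33.09 + (32−24.82)²/24.82 = 55.0238
df = 5
p-value (upper-tail) = 0.00000
At α=0.1: p < α → reject H₀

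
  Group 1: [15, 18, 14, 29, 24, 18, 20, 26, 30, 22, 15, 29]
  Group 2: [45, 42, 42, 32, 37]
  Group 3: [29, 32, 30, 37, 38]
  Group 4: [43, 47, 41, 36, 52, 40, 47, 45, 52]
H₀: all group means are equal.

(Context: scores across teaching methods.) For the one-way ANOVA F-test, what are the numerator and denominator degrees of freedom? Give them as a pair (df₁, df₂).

degrees of freedom = [3, 27]

k = 4 groups, N = 31 total
df = (k−1, N−k) = (4−1, 31−4) = (3, 27)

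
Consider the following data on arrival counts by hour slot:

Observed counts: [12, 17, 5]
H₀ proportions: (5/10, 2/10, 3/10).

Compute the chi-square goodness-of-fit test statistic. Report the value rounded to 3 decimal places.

test statistic = 19.422

n = 34; E_i = n·p_i = [17.00, 6.80, 10.20]
χ² = (12−17.00)²/17.00 + (17−6.80)²/6.80 + (5−10.20)²/10.20 = 19.4216
df = 2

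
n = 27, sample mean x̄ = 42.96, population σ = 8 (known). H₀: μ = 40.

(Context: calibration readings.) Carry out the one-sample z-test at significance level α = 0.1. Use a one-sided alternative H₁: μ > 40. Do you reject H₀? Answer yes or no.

reject H₀: yes

SE = σ/√n = 8/√27 = 1.5396
z = (x̄−μ₀)/SE = (42.96−40)/1.5396 = 1.9226
p-value (one-sided, H₁ greater) = 0.02727
At α=0.1: p < α → reject H₀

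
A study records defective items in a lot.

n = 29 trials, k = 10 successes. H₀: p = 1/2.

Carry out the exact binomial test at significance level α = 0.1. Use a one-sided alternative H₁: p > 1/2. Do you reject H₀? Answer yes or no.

reject H₀: no

Exact binomial: n=29, k=10, p₀=1/2=0.5000
P(X≥10) from Σ C(n,i)·p₀^i·(1−p₀)^(n−i)
p-value (one-sided, H₁ greater) = 0.96929
At α=0.1: p ≥ α → fail to reject H₀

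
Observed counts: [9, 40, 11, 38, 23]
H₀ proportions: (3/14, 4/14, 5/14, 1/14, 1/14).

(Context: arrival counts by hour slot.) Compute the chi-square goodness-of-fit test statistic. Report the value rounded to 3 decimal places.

test statistic = 159.486

n = 121; E_i = n·p_i = [25.93, 34.57, 43.21, 8.64, 8.64]
χ² = (9−25.93)²/25.93 + (40−34.57)²/34.57 + (11−43.21)²/43.21 + (38−8.64)²/8.64 + (23−8.64)²/8.64 = 159.4860
df = 4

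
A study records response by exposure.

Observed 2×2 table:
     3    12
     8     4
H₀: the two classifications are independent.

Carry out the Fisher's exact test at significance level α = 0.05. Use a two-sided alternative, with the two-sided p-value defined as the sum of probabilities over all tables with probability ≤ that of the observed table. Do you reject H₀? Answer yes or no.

Margins: r₁=15, r₂=12, c₁=11, c₂=16, n=27
p_obs = C(15,3)·C(12,8)/C(27,11); sum pmf over tables with pmf ≤ p_obs
p-value (two-sided) = 0.02199
At α=0.05: p < α → reject H₀

reject H₀: yes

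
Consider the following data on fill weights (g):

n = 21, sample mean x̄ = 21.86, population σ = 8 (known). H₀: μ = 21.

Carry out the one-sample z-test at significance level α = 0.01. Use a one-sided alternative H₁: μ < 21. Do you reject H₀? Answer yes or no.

reject H₀: no

SE = σ/√n = 8/√21 = 1.7457
z = (x̄−μ₀)/SE = (21.86−21)/1.7457 = 0.4926
p-value (one-sided, H₁ less) = 0.68886
At α=0.01: p ≥ α → fail to reject H₀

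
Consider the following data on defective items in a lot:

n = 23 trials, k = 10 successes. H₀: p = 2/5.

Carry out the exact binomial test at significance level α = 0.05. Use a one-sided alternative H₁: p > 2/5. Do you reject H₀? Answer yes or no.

Exact binomial: n=23, k=10, p₀=2/5=0.4000
P(X≥10) from Σ C(n,i)·p₀^i·(1−p₀)^(n−i)
p-value (one-sided, H₁ greater) = 0.44377
At α=0.05: p ≥ α → fail to reject H₀

reject H₀: no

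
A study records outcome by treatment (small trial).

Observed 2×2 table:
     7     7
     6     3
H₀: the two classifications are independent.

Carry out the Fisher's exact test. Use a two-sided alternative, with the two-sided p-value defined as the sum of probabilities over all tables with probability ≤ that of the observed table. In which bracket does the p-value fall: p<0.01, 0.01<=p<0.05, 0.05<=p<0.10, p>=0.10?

p-value bracket: p>=0.10

Margins: r₁=14, r₂=9, c₁=13, c₂=10, n=23
p_obs = C(14,7)·C(9,6)/C(23,13); sum pmf over tables with pmf ≤ p_obs
p-value (two-sided) = 0.66927
→ bracket: p>=0.10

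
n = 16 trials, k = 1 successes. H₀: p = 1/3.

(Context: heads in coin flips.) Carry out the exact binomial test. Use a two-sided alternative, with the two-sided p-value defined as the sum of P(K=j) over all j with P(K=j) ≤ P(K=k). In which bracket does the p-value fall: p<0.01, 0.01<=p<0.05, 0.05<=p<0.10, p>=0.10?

Exact binomial: n=16, k=1, p₀=1/3=0.3333
P(X=j) = C(n,j)·p₀^j·(1−p₀)^(n−j); p = Σ P(X=j) over j with P(X=j) ≤ P(X=1)
p-value (two-sided) = 0.02965
→ bracket: 0.01<=p<0.05

p-value bracket: 0.01<=p<0.05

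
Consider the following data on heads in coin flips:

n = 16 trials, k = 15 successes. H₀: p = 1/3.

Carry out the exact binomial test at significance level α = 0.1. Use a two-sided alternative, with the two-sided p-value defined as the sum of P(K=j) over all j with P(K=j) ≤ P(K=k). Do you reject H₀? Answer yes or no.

reject H₀: yes

Exact binomial: n=16, k=15, p₀=1/3=0.3333
P(X=j) = C(n,j)·p₀^j·(1−p₀)^(n−j); p = Σ P(X=j) over j with P(X=j) ≤ P(X=15)
p-value (two-sided) = 0.00000
At α=0.1: p < α → reject H₀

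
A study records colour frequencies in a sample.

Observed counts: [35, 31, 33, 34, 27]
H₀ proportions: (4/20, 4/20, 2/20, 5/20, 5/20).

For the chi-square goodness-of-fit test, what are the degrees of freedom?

df = k − 1 = 5 − 1 = 4

degrees of freedom = 4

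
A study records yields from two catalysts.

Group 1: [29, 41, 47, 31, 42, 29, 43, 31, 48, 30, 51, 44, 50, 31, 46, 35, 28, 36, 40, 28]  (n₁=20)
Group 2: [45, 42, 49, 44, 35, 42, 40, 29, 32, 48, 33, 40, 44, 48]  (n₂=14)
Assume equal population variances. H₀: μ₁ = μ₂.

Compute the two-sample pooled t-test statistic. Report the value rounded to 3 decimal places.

x̄₁=38.000, s₁=8.059, n₁=20
x̄₂=40.786, s₂=6.351, n₂=14
s_p² = [19·8.059² + 13·6.351²]/32 = 54.9487
SE = √(s_p²·(1/20+1/14)) = 2.5831
t = (38.000−40.786)/2.5831 = -1.0784
df = 32

test statistic = -1.078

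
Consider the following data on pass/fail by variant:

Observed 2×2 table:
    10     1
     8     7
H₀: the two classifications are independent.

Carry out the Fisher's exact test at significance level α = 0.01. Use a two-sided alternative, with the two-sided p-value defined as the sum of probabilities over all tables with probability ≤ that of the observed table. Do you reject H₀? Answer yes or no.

reject H₀: no

Margins: r₁=11, r₂=15, c₁=18, c₂=8, n=26
p_obs = C(11,10)·C(15,8)/C(26,18); sum pmf over tables with pmf ≤ p_obs
p-value (two-sided) = 0.08375
At α=0.01: p ≥ α → fail to reject H₀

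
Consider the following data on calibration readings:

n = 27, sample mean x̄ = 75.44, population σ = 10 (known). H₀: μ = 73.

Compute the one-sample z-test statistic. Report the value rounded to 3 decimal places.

test statistic = 1.268

SE = σ/√n = 10/√27 = 1.9245
z = (x̄−μ₀)/SE = (75.44−73)/1.9245 = 1.2679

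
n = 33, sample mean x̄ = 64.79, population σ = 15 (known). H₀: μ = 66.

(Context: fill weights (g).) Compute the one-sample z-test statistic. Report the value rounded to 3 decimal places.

test statistic = -0.463

SE = σ/√n = 15/√33 = 2.6112
z = (x̄−μ₀)/SE = (64.79−66)/2.6112 = -0.4634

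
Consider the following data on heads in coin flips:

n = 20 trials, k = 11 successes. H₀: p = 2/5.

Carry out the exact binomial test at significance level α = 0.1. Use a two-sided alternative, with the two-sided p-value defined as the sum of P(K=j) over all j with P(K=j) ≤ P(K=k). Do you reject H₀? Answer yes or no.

Exact binomial: n=20, k=11, p₀=2/5=0.4000
P(X=j) = C(n,j)·p₀^j·(1−p₀)^(n−j); p = Σ P(X=j) over j with P(X=j) ≤ P(X=11)
p-value (two-sided) = 0.17847
At α=0.1: p ≥ α → fail to reject H₀

reject H₀: no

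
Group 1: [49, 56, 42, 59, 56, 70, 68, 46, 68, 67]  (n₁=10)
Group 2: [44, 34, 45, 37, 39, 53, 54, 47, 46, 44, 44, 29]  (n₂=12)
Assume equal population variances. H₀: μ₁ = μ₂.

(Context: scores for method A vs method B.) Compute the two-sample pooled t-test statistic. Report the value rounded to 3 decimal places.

test statistic = 4.076

x̄₁=58.100, s₁=10.082, n₁=10
x̄₂=43.000, s₂=7.274, n₂=12
s_p² = [9·10.082² + 11·7.274²]/20 = 74.8450
SE = √(s_p²·(1/10+1/12)) = 3.7043
t = (58.100−43.000)/3.7043 = 4.0764
df = 20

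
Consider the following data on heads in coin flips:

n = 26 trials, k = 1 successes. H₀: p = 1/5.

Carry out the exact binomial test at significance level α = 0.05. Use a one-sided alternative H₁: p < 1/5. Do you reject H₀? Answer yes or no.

reject H₀: yes

Exact binomial: n=26, k=1, p₀=1/5=0.2000
P(X≤1) from Σ C(n,i)·p₀^i·(1−p₀)^(n−i)
p-value (one-sided, H₁ less) = 0.02267
At α=0.05: p < α → reject H₀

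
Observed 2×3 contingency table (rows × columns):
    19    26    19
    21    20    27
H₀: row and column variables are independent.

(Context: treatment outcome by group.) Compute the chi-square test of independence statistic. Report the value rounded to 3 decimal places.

Row totals [64, 68], col totals [40, 46, 46], n=132
χ² = (19−19.39)²/19.39 + (26−22.30)²/22.30 + (19−22.30)²/22.30 + (21−20.61)²/20.61 + (20−23.70)²/23.70 + (27−23.70)²/23.70 = 2.1547
df = 2

test statistic = 2.155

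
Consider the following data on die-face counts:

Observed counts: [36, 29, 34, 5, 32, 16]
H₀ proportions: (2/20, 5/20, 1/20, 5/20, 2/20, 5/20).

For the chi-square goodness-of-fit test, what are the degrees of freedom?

degrees of freedom = 5

df = k − 1 = 6 − 1 = 5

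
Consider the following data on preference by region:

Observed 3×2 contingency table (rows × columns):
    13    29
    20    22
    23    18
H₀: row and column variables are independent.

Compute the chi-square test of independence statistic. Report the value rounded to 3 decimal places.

Row totals [42, 42, 41], col totals [56, 69], n=125
χ² = (13−18.82)²/18.82 + (29−23.18)²/23.18 + (20−18.82)²/18.82 + (22−23.18)²/23.18 + (23−18.37)²/18.37 + (18−22.63)²/22.63 = 5.5078
df = 2

test statistic = 5.508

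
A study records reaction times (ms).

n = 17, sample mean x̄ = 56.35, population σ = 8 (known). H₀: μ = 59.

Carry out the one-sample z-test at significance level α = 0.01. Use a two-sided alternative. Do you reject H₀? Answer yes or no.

reject H₀: no

SE = σ/√n = 8/√17 = 1.9403
z = (x̄−μ₀)/SE = (56.35−59)/1.9403 = -1.3658
p-value (two-sided) = 0.17201
At α=0.01: p ≥ α → fail to reject H₀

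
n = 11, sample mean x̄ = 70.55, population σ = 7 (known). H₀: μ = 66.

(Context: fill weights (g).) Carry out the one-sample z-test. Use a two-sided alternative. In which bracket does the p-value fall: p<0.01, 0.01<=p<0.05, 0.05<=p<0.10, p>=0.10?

SE = σ/√n = 7/√11 = 2.1106
z = (x̄−μ₀)/SE = (70.55−66)/2.1106 = 2.1558
p-value (two-sided) = 0.03110
→ bracket: 0.01<=p<0.05

p-value bracket: 0.01<=p<0.05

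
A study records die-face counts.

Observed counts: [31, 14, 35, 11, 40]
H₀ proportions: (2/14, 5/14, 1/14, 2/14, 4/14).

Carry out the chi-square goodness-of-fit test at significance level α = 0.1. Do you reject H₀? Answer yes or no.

n = 131; E_i = n·p_i = [18.71, 46.79, 9.36, 18.71, 37.43]
χ² = (31−18.71)²/18.71 + (14−46.79)²/46.79 + (35−9.36)²/9.36 + (11−18.71)²/18.71 + (40−37.43)²/37.43 = 104.6702
df = 4
p-value (upper-tail) = 0.00000
At α=0.1: p < α → reject H₀

reject H₀: yes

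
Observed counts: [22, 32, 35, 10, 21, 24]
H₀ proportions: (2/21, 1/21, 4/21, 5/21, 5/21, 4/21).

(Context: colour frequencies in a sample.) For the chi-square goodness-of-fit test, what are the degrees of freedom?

df = k − 1 = 6 − 1 = 5

degrees of freedom = 5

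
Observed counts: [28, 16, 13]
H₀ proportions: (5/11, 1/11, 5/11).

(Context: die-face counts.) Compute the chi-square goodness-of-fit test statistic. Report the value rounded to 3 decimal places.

n = 57; E_i = n·p_i = [25.91, 5.18, 25.91]
χ² = (28−25.91)²/25.91 + (16−5.18)²/5.18 + (13−25.91)²/25.91 = 29.1860
df = 2

test statistic = 29.186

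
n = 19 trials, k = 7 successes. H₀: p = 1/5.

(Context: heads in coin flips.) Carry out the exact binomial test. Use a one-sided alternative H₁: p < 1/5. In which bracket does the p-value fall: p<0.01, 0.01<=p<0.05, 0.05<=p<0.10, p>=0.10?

Exact binomial: n=19, k=7, p₀=1/5=0.2000
P(X≤7) from Σ C(n,i)·p₀^i·(1−p₀)^(n−i)
p-value (one-sided, H₁ less) = 0.97672
→ bracket: p>=0.10

p-value bracket: p>=0.10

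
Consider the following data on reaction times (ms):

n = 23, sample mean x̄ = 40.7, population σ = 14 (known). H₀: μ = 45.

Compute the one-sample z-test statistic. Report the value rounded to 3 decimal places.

test statistic = -1.473

SE = σ/√n = 14/√23 = 2.9192
z = (x̄−μ₀)/SE = (40.7−45)/2.9192 = -1.4730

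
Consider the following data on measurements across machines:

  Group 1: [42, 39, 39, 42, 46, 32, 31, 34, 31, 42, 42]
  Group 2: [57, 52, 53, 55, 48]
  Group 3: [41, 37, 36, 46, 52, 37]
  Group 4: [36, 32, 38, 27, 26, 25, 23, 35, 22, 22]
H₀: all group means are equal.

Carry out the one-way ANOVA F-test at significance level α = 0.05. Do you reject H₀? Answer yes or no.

Group means [38.18, 53.00, 41.50, 28.60], grand mean 38.125
SSB = Σnᵢ(x̄ᵢ−x̄)² = 2081.964; SSW = ΣΣ(x−x̄ᵢ)² = 863.536
MSB = 2081.964/3 = 693.9879; MSW = 863.536/28 = 30.8406
F = MSB/MSW = 22.5024
df = (3, 28)
p-value (upper-tail) = 0.00000
At α=0.05: p < α → reject H₀

reject H₀: yes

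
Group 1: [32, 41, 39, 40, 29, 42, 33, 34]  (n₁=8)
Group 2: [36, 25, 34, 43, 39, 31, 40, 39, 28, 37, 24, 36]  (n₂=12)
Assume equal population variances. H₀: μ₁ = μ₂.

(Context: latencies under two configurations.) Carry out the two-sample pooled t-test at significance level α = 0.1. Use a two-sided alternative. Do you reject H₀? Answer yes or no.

x̄₁=36.250, s₁=4.833, n₁=8
x̄₂=34.333, s₂=6.095, n₂=12
s_p² = [7·4.833² + 11·6.095²]/18 = 31.7870
SE = √(s_p²·(1/8+1/12)) = 2.5734
t = (36.250−34.333)/2.5734 = 0.7448
df = 18
p-value (two-sided) = 0.46600
At α=0.1: p ≥ α → fail to reject H₀

reject H₀: no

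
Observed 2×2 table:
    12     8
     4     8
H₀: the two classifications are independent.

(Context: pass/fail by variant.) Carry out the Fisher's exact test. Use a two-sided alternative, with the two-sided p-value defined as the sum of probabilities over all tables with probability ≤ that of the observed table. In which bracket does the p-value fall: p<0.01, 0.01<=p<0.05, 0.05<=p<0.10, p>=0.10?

Margins: r₁=20, r₂=12, c₁=16, c₂=16, n=32
p_obs = C(20,12)·C(12,4)/C(32,16); sum pmf over tables with pmf ≤ p_obs
p-value (two-sided) = 0.27337
→ bracket: p>=0.10

p-value bracket: p>=0.10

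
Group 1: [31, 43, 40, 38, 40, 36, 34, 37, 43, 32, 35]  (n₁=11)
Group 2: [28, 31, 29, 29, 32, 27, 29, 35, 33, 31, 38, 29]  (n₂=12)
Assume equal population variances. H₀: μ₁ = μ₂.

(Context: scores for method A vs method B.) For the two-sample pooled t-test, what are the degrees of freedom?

degrees of freedom = 21

df = n₁ + n₂ − 2 = 11 + 12 − 2 = 21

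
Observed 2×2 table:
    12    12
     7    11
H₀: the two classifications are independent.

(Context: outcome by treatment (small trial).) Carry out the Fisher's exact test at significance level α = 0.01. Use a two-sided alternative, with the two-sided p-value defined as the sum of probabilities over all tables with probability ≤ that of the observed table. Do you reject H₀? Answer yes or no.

reject H₀: no

Margins: r₁=24, r₂=18, c₁=19, c₂=23, n=42
p_obs = C(24,12)·C(18,7)/C(42,19); sum pmf over tables with pmf ≤ p_obs
p-value (two-sided) = 0.54209
At α=0.01: p ≥ α → fail to reject H₀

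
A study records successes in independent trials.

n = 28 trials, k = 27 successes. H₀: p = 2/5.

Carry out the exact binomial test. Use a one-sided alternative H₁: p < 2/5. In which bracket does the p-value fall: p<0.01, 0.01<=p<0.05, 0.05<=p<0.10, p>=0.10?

Exact binomial: n=28, k=27, p₀=2/5=0.4000
P(X≤27) from Σ C(n,i)·p₀^i·(1−p₀)^(n−i)
p-value (one-sided, H₁ less) = 1.00000
→ bracket: p>=0.10

p-value bracket: p>=0.10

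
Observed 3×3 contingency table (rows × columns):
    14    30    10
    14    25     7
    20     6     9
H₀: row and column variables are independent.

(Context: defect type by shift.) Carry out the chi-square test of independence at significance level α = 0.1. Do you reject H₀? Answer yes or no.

reject H₀: yes

Row totals [54, 46, 35], col totals [48, 61, 26], n=135
χ² = (14−19.20)²/19.20 + (30−24.40)²/24.40 + (10−10.40)²/10.40 + (14−16.36)²/16.36 + (25−20.79)²/20.79 + (7−8.86)²/8.86 + (20−12.44)²/12.44 + (6−15.81)²/15.81 + (9−6.74)²/6.74 = 15.7288
df = 4
p-value (upper-tail) = 0.00341
At α=0.1: p < α → reject H₀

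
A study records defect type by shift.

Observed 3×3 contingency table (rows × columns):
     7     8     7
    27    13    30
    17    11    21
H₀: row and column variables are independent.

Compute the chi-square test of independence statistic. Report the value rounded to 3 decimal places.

Row totals [22, 70, 49], col totals [51, 32, 58], n=141
χ² = (7−7.96)²/7.96 + (8−4.99)²/4.99 + (7−9.05)²/9.05 + (27−25.32)²/25.32 + (13−15.89)²/15.89 + (30−28.79)²/28.79 + (17−17.72)²/17.72 + (11−11.12)²/11.12 + (21−20.16)²/20.16 = 3.1432
df = 4

test statistic = 3.143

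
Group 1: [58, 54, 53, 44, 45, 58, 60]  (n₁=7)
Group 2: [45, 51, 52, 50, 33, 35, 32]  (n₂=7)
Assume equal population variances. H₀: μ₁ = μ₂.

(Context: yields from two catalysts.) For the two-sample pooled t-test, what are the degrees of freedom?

df = n₁ + n₂ − 2 = 7 + 7 − 2 = 12

degrees of freedom = 12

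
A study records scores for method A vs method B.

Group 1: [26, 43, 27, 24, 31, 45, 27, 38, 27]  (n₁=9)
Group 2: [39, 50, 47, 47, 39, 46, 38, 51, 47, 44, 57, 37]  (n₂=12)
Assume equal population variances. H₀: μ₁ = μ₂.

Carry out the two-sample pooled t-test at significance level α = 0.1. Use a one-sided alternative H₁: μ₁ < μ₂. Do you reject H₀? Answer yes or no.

reject H₀: yes

x̄₁=32.000, s₁=7.921, n₁=9
x̄₂=45.167, s₂=6.058, n₂=12
s_p² = [8·7.921² + 11·6.058²]/19 = 47.6667
SE = √(s_p²·(1/9+1/12)) = 3.0444
t = (32.000−45.167)/3.0444 = -4.3248
df = 19
p-value (one-sided, H₁ less) = 0.00018
At α=0.1: p < α → reject H₀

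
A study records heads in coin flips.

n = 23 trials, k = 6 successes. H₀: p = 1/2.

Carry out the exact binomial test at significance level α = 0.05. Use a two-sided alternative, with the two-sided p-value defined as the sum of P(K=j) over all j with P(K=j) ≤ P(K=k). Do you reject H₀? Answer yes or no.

Exact binomial: n=23, k=6, p₀=1/2=0.5000
P(X=j) = C(n,j)·p₀^j·(1−p₀)^(n−j); p = Σ P(X=j) over j with P(X=j) ≤ P(X=6)
p-value (two-sided) = 0.03469
At α=0.05: p < α → reject H₀

reject H₀: yes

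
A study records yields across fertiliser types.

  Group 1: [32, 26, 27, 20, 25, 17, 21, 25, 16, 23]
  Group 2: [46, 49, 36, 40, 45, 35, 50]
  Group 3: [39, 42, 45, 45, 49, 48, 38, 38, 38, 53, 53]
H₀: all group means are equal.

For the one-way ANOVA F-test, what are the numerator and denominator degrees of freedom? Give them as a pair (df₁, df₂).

k = 3 groups, N = 28 total
df = (k−1, N−k) = (3−1, 28−3) = (2, 25)

degrees of freedom = [2, 25]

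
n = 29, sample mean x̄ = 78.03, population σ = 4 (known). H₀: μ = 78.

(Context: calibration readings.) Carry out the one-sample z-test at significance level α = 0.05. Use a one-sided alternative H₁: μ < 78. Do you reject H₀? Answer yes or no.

reject H₀: no

SE = σ/√n = 4/√29 = 0.7428
z = (x̄−μ₀)/SE = (78.03−78)/0.7428 = 0.0404
p-value (one-sided, H₁ less) = 0.51611
At α=0.05: p ≥ α → fail to reject H₀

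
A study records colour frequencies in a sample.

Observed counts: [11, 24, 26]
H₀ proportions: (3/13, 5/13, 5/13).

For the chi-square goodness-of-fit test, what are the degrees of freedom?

degrees of freedom = 2

df = k − 1 = 3 − 1 = 2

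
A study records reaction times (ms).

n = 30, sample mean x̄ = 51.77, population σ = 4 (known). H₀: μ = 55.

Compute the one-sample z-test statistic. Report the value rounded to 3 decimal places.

SE = σ/√n = 4/√30 = 0.7303
z = (x̄−μ₀)/SE = (51.77−55)/0.7303 = -4.4229

test statistic = -4.423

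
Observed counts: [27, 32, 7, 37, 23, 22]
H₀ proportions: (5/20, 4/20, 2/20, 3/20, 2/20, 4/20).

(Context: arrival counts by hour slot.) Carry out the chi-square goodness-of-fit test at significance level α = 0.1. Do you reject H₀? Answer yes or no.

n = 148; E_i = n·p_i = [37.00, 29.60, 14.80, 22.20, 14.80, 29.60]
χ² = (27−37.00)²/37.00 + (32−29.60)²/29.60 + (7−14.80)²/14.80 + (37−22.20)²/22.20 + (23−14.80)²/14.80 + (22−29.60)²/29.60 = 23.3694
df = 5
p-value (upper-tail) = 0.00029
At α=0.1: p < α → reject H₀

reject H₀: yes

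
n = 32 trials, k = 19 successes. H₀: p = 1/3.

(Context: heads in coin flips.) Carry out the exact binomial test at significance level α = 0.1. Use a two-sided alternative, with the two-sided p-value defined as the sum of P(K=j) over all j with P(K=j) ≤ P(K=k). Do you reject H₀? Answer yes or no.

reject H₀: yes

Exact binomial: n=32, k=19, p₀=1/3=0.3333
P(X=j) = C(n,j)·p₀^j·(1−p₀)^(n−j); p = Σ P(X=j) over j with P(X=j) ≤ P(X=19)
p-value (two-sided) = 0.00399
At α=0.1: p < α → reject H₀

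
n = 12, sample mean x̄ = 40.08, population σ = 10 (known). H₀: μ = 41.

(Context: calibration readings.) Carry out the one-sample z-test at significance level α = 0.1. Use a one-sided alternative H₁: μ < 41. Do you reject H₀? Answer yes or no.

SE = σ/√n = 10/√12 = 2.8868
z = (x̄−μ₀)/SE = (40.08−41)/2.8868 = -0.3187
p-value (one-sided, H₁ less) = 0.37498
At α=0.1: p ≥ α → fail to reject H₀

reject H₀: no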